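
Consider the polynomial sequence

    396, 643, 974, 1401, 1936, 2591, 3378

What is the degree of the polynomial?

3

Δ: 247, 331, 427, 535, 655, 787
Δ²: 84, 96, 108, 120, 132
Δ³: 12, 12, 12, 12
The third differences are constant, so the polynomial has degree 3.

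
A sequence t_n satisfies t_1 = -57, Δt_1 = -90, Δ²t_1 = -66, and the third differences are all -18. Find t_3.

Build the table forward from the leading diagonal:
Δ³: -18  -18  -18
Δ²: -66  -84  -102
Δ: -90  -156  -240
t: -57  -147  -303

-303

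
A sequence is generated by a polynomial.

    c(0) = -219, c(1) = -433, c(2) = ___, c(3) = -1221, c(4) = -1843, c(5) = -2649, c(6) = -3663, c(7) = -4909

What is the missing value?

-759

Using the last 5 terms:
-622, -806, -1014, -1246
-184, -208, -232
-24, -24
Constant third difference = -24.
Extend backward: -184 + 24 = -160;  -622 + 160 = -462;  -1221 + 462 = -759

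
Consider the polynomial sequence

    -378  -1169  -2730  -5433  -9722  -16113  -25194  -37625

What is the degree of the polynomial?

4

Δ: -791, -1561, -2703, -4289, -6391, -9081, -12431
Δ²: -770, -1142, -1586, -2102, -2690, -3350
Δ³: -372, -444, -516, -588, -660
Δ⁴: -72, -72, -72, -72
The fourth differences are constant, so the polynomial has degree 4.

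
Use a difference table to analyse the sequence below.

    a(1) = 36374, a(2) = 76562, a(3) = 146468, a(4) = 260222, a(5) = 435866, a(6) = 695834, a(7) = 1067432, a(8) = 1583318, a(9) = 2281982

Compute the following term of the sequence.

3208226

D1: 40188, 69906, 113754, 175644, 259968, 371598, 515886, 698664
D2: 29718, 43848, 61890, 84324, 111630, 144288, 182778
D3: 14130, 18042, 22434, 27306, 32658, 38490
D4: 3912, 4392, 4872, 5352, 5832
D5: 480, 480, 480, 480
Fifth differences constant at 480.
5832 + 480 = 6312;  38490 + 6312 = 44802;  182778 + 44802 = 227580;  698664 + 227580 = 926244;  2281982 + 926244 = 3208226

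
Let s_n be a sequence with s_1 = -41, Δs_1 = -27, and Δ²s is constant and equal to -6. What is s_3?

Build the table forward from the leading diagonal:
Second differences: -6, -6, -6
First differences: -27, -33, -39
s: -41, -68, -101

-101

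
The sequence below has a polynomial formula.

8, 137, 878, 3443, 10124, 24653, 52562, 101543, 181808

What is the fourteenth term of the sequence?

D1: 129, 741, 2565, 6681, 14529, 27909, 48981, 80265
D2: 612, 1824, 4116, 7848, 13380, 21072, 31284
D3: 1212, 2292, 3732, 5532, 7692, 10212
D4: 1080, 1440, 1800, 2160, 2520
D5: 360, 360, 360, 360
The fifth differences are constant (360).
2520 + 360 = 2880;  10212 + 2880 = 13092;  31284 + 13092 = 44376;  80265 + 44376 = 124641;  181808 + 124641 = 306449
2880 + 360 = 3240;  13092 + 3240 = 16332;  44376 + 16332 = 60708;  124641 + 60708 = 185349;  306449 + 185349 = 491798
3240 + 360 = 3600;  16332 + 3600 = 19932;  60708 + 19932 = 80640;  185349 + 80640 = 265989;  491798 + 265989 = 757787
3600 + 360 = 3960;  19932 + 3960 = 23892;  80640 + 23892 = 104532;  265989 + 104532 = 370521;  757787 + 370521 = 1128308
3960 + 360 = 4320;  23892 + 4320 = 28212;  104532 + 28212 = 132744;  370521 + 132744 = 503265;  1128308 + 503265 = 1631573

1631573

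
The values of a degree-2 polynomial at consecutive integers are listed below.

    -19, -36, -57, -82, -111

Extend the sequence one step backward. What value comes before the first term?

-6

D1: -17, -21, -25, -29
D2: -4, -4, -4
The second differences are constant at -4.
Work back: -17 + 4 = -13;  -19 + 13 = -6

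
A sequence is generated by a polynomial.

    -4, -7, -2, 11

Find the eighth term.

First differences: -3, 5, 13
Second differences: 8, 8
Second differences constant at 8.
13 + 8 = 21;  11 + 21 = 32
21 + 8 = 29;  32 + 29 = 61
29 + 8 = 37;  61 + 37 = 98
37 + 8 = 45;  98 + 45 = 143

143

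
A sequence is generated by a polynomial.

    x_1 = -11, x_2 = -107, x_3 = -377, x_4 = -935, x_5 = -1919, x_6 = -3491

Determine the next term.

-5837

-96  -270  -558  -984  -1572
-174  -288  -426  -588
-114  -138  -162
-24  -24
Constant fourth difference = -24, so extend:
-162 − 24 = -186;  -588 − 186 = -774;  -1572 − 774 = -2346;  -3491 − 2346 = -5837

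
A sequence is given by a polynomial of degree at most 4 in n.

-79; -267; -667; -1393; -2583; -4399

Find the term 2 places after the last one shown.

-10677

Δ: -188, -400, -726, -1190, -1816
Δ²: -212, -326, -464, -626
Δ³: -114, -138, -162
Δ⁴: -24, -24
The fourth differences are constant (-24).
-162 − 24 = -186;  -626 − 186 = -812;  -1816 − 812 = -2628;  -4399 − 2628 = -7027
-186 − 24 = -210;  -812 − 210 = -1022;  -2628 − 1022 = -3650;  -7027 − 3650 = -10677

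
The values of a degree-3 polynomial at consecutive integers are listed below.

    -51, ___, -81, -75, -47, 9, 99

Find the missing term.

Using the last 5 terms:
D1: 6  28  56  90
D2: 22  28  34
D3: 6  6
Constant third difference = 6.
Extend backward: 22 − 6 = 16;  6 − 16 = -10;  -81 + 10 = -71

-71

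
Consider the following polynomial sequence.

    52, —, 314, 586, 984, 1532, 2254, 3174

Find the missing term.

Using the last 6 terms:
272, 398, 548, 722, 920
126, 150, 174, 198
24, 24, 24
Constant third difference = 24.
Extend backward: 126 − 24 = 102;  272 − 102 = 170;  314 − 170 = 144

144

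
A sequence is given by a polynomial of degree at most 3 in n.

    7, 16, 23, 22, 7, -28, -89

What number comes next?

-182

First differences: 9 , 7 , -1 , -15 , -35 , -61
Second differences: -2 , -8 , -14 , -20 , -26
Third differences: -6 , -6 , -6 , -6
Constant third difference = -6, so extend:
-26 − 6 = -32;  -61 − 32 = -93;  -89 − 93 = -182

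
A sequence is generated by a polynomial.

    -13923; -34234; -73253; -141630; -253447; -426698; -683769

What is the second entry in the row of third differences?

First differences: -20311, -39019, -68377, -111817, -173251, -257071
Second differences: -18708, -29358, -43440, -61434, -83820
Third differences: -10650, -14082, -17994, -22386
Fourth differences: -3432, -3912, -4392
Fifth differences: -480, -480

-14082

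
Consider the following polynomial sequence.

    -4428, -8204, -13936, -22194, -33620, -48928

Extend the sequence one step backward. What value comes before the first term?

-2110

-3776, -5732, -8258, -11426, -15308
-1956, -2526, -3168, -3882
-570, -642, -714
-72, -72
The fourth differences are constant at -72.
Work back: -570 + 72 = -498;  -1956 + 498 = -1458;  -3776 + 1458 = -2318;  -4428 + 2318 = -2110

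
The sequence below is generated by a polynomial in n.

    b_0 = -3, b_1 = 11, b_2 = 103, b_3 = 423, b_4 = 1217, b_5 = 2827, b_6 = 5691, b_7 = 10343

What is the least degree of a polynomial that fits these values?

14, 92, 320, 794, 1610, 2864, 4652
78, 228, 474, 816, 1254, 1788
150, 246, 342, 438, 534
96, 96, 96, 96
The fourth differences are constant, so the polynomial has degree 4.

4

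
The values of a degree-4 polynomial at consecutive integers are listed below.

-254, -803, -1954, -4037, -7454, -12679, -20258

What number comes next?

Δ: -549  -1151  -2083  -3417  -5225  -7579
Δ²: -602  -932  -1334  -1808  -2354
Δ³: -330  -402  -474  -546
Δ⁴: -72  -72  -72
Fourth differences constant at -72.
-546 − 72 = -618;  -2354 − 618 = -2972;  -7579 − 2972 = -10551;  -20258 − 10551 = -30809

-30809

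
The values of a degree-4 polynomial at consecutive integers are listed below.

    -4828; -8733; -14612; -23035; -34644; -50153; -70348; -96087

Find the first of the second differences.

D1: -3905, -5879, -8423, -11609, -15509, -20195, -25739
D2: -1974, -2544, -3186, -3900, -4686, -5544
D3: -570, -642, -714, -786, -858
D4: -72, -72, -72, -72

-1974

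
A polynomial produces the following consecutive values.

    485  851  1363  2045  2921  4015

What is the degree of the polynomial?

3

First differences: 366, 512, 682, 876, 1094
Second differences: 146, 170, 194, 218
Third differences: 24, 24, 24
The third differences are constant, so the polynomial has degree 3.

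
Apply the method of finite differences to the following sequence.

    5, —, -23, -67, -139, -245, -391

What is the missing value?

-1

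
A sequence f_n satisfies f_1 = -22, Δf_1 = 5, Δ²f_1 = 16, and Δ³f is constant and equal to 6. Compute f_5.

Build the table forward from the leading diagonal:
Δ³: 6  6  6  6  6
Δ²: 16  22  28  34  40
Δ: 5  21  43  71  105
f: -22  -17  4  47  118

118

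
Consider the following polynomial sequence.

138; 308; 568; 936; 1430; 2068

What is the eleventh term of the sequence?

170, 260, 368, 494, 638
90, 108, 126, 144
18, 18, 18
Constant third difference = 18, so extend:
144 + 18 = 162;  638 + 162 = 800;  2068 + 800 = 2868
162 + 18 = 180;  800 + 180 = 980;  2868 + 980 = 3848
180 + 18 = 198;  980 + 198 = 1178;  3848 + 1178 = 5026
198 + 18 = 216;  1178 + 216 = 1394;  5026 + 1394 = 6420
216 + 18 = 234;  1394 + 234 = 1628;  6420 + 1628 = 8048

8048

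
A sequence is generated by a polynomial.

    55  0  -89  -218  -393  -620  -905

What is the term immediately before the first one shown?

First differences: -55  -89  -129  -175  -227  -285
Second differences: -34  -40  -46  -52  -58
Third differences: -6  -6  -6  -6
The third differences are constant at -6.
Work back: -34 + 6 = -28;  -55 + 28 = -27;  55 + 27 = 82

82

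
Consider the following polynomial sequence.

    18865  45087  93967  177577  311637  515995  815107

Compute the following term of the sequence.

26222 , 48880 , 83610 , 134060 , 204358 , 299112
22658 , 34730 , 50450 , 70298 , 94754
12072 , 15720 , 19848 , 24456
3648 , 4128 , 4608
480 , 480
Constant fifth difference = 480, so extend:
4608 + 480 = 5088;  24456 + 5088 = 29544;  94754 + 29544 = 124298;  299112 + 124298 = 423410;  815107 + 423410 = 1238517

1238517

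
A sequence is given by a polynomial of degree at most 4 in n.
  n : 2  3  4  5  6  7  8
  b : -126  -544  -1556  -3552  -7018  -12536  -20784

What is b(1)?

-418, -1012, -1996, -3466, -5518, -8248
-594, -984, -1470, -2052, -2730
-390, -486, -582, -678
-96, -96, -96
The fourth differences are constant at -96.
Work back: -390 + 96 = -294;  -594 + 294 = -300;  -418 + 300 = -118;  -126 + 118 = -8

-8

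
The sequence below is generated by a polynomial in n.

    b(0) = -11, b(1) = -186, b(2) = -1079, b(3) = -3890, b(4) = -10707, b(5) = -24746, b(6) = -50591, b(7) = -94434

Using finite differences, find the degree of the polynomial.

5

Δ: -175, -893, -2811, -6817, -14039, -25845, -43843
Δ²: -718, -1918, -4006, -7222, -11806, -17998
Δ³: -1200, -2088, -3216, -4584, -6192
Δ⁴: -888, -1128, -1368, -1608
Δ⁵: -240, -240, -240
The fifth differences are constant, so the polynomial has degree 5.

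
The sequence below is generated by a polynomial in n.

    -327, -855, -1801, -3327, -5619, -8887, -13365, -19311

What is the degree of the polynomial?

D1: -528, -946, -1526, -2292, -3268, -4478, -5946
D2: -418, -580, -766, -976, -1210, -1468
D3: -162, -186, -210, -234, -258
D4: -24, -24, -24, -24
The fourth differences are constant, so the polynomial has degree 4.

4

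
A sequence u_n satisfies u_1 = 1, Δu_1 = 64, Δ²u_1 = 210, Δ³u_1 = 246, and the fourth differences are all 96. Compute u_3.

339

Build the table forward from the leading diagonal:
D4: 96, 96, 96
D3: 246, 342, 438
D2: 210, 456, 798
D1: 64, 274, 730
u: 1, 65, 339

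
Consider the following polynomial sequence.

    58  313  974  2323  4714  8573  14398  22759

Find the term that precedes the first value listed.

-1

D1: 255, 661, 1349, 2391, 3859, 5825, 8361
D2: 406, 688, 1042, 1468, 1966, 2536
D3: 282, 354, 426, 498, 570
D4: 72, 72, 72, 72
The fourth differences are constant at 72.
Work back: 282 − 72 = 210;  406 − 210 = 196;  255 − 196 = 59;  58 − 59 = -1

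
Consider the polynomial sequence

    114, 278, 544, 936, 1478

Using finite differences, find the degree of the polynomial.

3

164, 266, 392, 542
102, 126, 150
24, 24
The third differences are constant, so the polynomial has degree 3.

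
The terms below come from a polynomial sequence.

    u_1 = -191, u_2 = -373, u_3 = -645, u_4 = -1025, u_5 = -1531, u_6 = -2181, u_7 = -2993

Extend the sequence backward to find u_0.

-182  -272  -380  -506  -650  -812
-90  -108  -126  -144  -162
-18  -18  -18  -18
The third differences are constant at -18.
Work back: -90 + 18 = -72;  -182 + 72 = -110;  -191 + 110 = -81

-81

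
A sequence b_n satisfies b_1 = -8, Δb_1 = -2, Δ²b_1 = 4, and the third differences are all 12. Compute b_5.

Build the table forward from the leading diagonal:
Third differences: 12  12  12  12  12
Second differences: 4  16  28  40  52
First differences: -2  2  18  46  86
b: -8  -10  -8  10  56

56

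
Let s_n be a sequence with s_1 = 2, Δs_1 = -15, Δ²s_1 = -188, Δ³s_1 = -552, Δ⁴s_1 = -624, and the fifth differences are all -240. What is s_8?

-50251

Build the table forward from the leading diagonal:
Fifth differences: -240  -240  -240  -240  -240  -240  -240  -240
Fourth differences: -624  -864  -1104  -1344  -1584  -1824  -2064  -2304
Third differences: -552  -1176  -2040  -3144  -4488  -6072  -7896  -9960
Second differences: -188  -740  -1916  -3956  -7100  -11588  -17660  -25556
First differences: -15  -203  -943  -2859  -6815  -13915  -25503  -43163
s: 2  -13  -216  -1159  -4018  -10833  -24748  -50251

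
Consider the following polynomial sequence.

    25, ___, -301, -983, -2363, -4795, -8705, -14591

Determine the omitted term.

-35

Using the last 6 terms:
First differences: -682  -1380  -2432  -3910  -5886
Second differences: -698  -1052  -1478  -1976
Third differences: -354  -426  -498
Fourth differences: -72  -72
Constant fourth difference = -72.
Extend backward: -354 + 72 = -282;  -698 + 282 = -416;  -682 + 416 = -266;  -301 + 266 = -35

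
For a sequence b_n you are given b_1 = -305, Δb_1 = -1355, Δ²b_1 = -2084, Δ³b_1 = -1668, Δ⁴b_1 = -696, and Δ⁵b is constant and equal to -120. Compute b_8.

Build the table forward from the leading diagonal:
Δ⁵: -120  -120  -120  -120  -120  -120  -120  -120
Δ⁴: -696  -816  -936  -1056  -1176  -1296  -1416  -1536
Δ³: -1668  -2364  -3180  -4116  -5172  -6348  -7644  -9060
Δ²: -2084  -3752  -6116  -9296  -13412  -18584  -24932  -32576
Δ: -1355  -3439  -7191  -13307  -22603  -36015  -54599  -79531
b: -305  -1660  -5099  -12290  -25597  -48200  -84215  -138814

-138814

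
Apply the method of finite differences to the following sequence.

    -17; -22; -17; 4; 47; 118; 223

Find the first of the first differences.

-5

First differences: -5, 5, 21, 43, 71, 105
Second differences: 10, 16, 22, 28, 34
Third differences: 6, 6, 6, 6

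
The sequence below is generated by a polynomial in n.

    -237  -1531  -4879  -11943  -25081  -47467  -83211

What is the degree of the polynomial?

5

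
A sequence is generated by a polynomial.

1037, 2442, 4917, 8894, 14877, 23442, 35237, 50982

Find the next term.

First differences: 1405, 2475, 3977, 5983, 8565, 11795, 15745
Second differences: 1070, 1502, 2006, 2582, 3230, 3950
Third differences: 432, 504, 576, 648, 720
Fourth differences: 72, 72, 72, 72
Fourth differences constant at 72.
720 + 72 = 792;  3950 + 792 = 4742;  15745 + 4742 = 20487;  50982 + 20487 = 71469

71469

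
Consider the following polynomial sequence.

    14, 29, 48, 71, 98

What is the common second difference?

4

D1: 15, 19, 23, 27
D2: 4, 4, 4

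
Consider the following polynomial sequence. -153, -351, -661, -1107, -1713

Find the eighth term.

-4731

-198, -310, -446, -606
-112, -136, -160
-24, -24
Constant third difference = -24, so extend:
-160 − 24 = -184;  -606 − 184 = -790;  -1713 − 790 = -2503
-184 − 24 = -208;  -790 − 208 = -998;  -2503 − 998 = -3501
-208 − 24 = -232;  -998 − 232 = -1230;  -3501 − 1230 = -4731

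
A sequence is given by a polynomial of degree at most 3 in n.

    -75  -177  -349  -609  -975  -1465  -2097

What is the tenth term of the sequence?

D1: -102  -172  -260  -366  -490  -632
D2: -70  -88  -106  -124  -142
D3: -18  -18  -18  -18
The third differences are constant (-18).
-142 − 18 = -160;  -632 − 160 = -792;  -2097 − 792 = -2889
-160 − 18 = -178;  -792 − 178 = -970;  -2889 − 970 = -3859
-178 − 18 = -196;  -970 − 196 = -1166;  -3859 − 1166 = -5025

-5025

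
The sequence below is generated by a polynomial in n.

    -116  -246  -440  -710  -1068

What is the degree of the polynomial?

-130, -194, -270, -358
-64, -76, -88
-12, -12
The third differences are constant, so the polynomial has degree 3.

3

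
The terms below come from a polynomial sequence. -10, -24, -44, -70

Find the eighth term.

First differences: -14, -20, -26
Second differences: -6, -6
Constant second difference = -6, so extend:
-26 − 6 = -32;  -70 − 32 = -102
-32 − 6 = -38;  -102 − 38 = -140
-38 − 6 = -44;  -140 − 44 = -184
-44 − 6 = -50;  -184 − 50 = -234

-234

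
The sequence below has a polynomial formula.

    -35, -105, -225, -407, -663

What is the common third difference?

-12

D1: -70, -120, -182, -256
D2: -50, -62, -74
D3: -12, -12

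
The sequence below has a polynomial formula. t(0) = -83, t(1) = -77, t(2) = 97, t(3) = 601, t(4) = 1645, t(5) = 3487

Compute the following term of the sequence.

6433

6, 174, 504, 1044, 1842
168, 330, 540, 798
162, 210, 258
48, 48
Fourth differences constant at 48.
258 + 48 = 306;  798 + 306 = 1104;  1842 + 1104 = 2946;  3487 + 2946 = 6433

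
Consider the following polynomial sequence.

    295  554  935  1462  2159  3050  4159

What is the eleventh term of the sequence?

11255

Δ: 259  381  527  697  891  1109
Δ²: 122  146  170  194  218
Δ³: 24  24  24  24
Constant third difference = 24, so extend:
218 + 24 = 242;  1109 + 242 = 1351;  4159 + 1351 = 5510
242 + 24 = 266;  1351 + 266 = 1617;  5510 + 1617 = 7127
266 + 24 = 290;  1617 + 290 = 1907;  7127 + 1907 = 9034
290 + 24 = 314;  1907 + 314 = 2221;  9034 + 2221 = 11255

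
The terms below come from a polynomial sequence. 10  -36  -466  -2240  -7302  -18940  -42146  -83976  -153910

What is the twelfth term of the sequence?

-46 , -430 , -1774 , -5062 , -11638 , -23206 , -41830 , -69934
-384 , -1344 , -3288 , -6576 , -11568 , -18624 , -28104
-960 , -1944 , -3288 , -4992 , -7056 , -9480
-984 , -1344 , -1704 , -2064 , -2424
-360 , -360 , -360 , -360
The fifth differences are constant (-360).
-2424 − 360 = -2784;  -9480 − 2784 = -12264;  -28104 − 12264 = -40368;  -69934 − 40368 = -110302;  -153910 − 110302 = -264212
-2784 − 360 = -3144;  -12264 − 3144 = -15408;  -40368 − 15408 = -55776;  -110302 − 55776 = -166078;  -264212 − 166078 = -430290
-3144 − 360 = -3504;  -15408 − 3504 = -18912;  -55776 − 18912 = -74688;  -166078 − 74688 = -240766;  -430290 − 240766 = -671056

-671056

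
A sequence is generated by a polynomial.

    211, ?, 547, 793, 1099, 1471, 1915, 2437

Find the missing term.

355

Using the last 6 terms:
D1: 246  306  372  444  522
D2: 60  66  72  78
D3: 6  6  6
Constant third difference = 6.
Extend backward: 60 − 6 = 54;  246 − 54 = 192;  547 − 192 = 355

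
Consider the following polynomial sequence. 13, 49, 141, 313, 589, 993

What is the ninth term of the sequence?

36  92  172  276  404
56  80  104  128
24  24  24
The third differences are constant (24).
128 + 24 = 152;  404 + 152 = 556;  993 + 556 = 1549
152 + 24 = 176;  556 + 176 = 732;  1549 + 732 = 2281
176 + 24 = 200;  732 + 200 = 932;  2281 + 932 = 3213

3213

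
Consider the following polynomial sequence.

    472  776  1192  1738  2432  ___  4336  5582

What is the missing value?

3292

Using the first 5 terms:
Δ: 304  416  546  694
Δ²: 112  130  148
Δ³: 18  18
Constant third difference = 18.
Extend forward: 148 + 18 = 166;  694 + 166 = 860;  2432 + 860 = 3292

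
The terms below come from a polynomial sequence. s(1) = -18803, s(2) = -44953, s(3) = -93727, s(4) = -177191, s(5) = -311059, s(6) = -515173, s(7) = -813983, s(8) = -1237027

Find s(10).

First differences: -26150, -48774, -83464, -133868, -204114, -298810, -423044
Second differences: -22624, -34690, -50404, -70246, -94696, -124234
Third differences: -12066, -15714, -19842, -24450, -29538
Fourth differences: -3648, -4128, -4608, -5088
Fifth differences: -480, -480, -480
Fifth differences constant at -480.
-5088 − 480 = -5568;  -29538 − 5568 = -35106;  -124234 − 35106 = -159340;  -423044 − 159340 = -582384;  -1237027 − 582384 = -1819411
-5568 − 480 = -6048;  -35106 − 6048 = -41154;  -159340 − 41154 = -200494;  -582384 − 200494 = -782878;  -1819411 − 782878 = -2602289

-2602289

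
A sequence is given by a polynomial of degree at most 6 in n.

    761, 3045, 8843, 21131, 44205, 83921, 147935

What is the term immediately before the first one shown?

95

D1: 2284  5798  12288  23074  39716  64014
D2: 3514  6490  10786  16642  24298
D3: 2976  4296  5856  7656
D4: 1320  1560  1800
D5: 240  240
The fifth differences are constant at 240.
Work back: 1320 − 240 = 1080;  2976 − 1080 = 1896;  3514 − 1896 = 1618;  2284 − 1618 = 666;  761 − 666 = 95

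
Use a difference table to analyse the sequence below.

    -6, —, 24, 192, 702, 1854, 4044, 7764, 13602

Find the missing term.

-6

Using the last 7 terms:
Δ: 168, 510, 1152, 2190, 3720, 5838
Δ²: 342, 642, 1038, 1530, 2118
Δ³: 300, 396, 492, 588
Δ⁴: 96, 96, 96
Constant fourth difference = 96.
Extend backward: 300 − 96 = 204;  342 − 204 = 138;  168 − 138 = 30;  24 − 30 = -6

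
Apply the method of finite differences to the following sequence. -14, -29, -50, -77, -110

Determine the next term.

-149

D1: -15, -21, -27, -33
D2: -6, -6, -6
The second differences are constant (-6).
-33 − 6 = -39;  -110 − 39 = -149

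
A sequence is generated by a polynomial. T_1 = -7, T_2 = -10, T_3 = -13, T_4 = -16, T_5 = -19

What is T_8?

D1: -3 , -3 , -3 , -3
First differences constant at -3.
-19 − 3 = -22
-22 − 3 = -25
-25 − 3 = -28

-28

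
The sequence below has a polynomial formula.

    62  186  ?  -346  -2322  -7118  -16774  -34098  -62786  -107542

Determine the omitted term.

Using the last 7 terms:
Δ: -1976, -4796, -9656, -17324, -28688, -44756
Δ²: -2820, -4860, -7668, -11364, -16068
Δ³: -2040, -2808, -3696, -4704
Δ⁴: -768, -888, -1008
Δ⁵: -120, -120
Constant fifth difference = -120.
Extend backward: -768 + 120 = -648;  -2040 + 648 = -1392;  -2820 + 1392 = -1428;  -1976 + 1428 = -548;  -346 + 548 = 202

202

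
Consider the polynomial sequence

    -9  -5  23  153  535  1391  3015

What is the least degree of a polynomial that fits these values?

4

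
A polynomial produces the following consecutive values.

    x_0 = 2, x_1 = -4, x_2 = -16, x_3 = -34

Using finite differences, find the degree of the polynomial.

-6, -12, -18
-6, -6
The second differences are constant, so the polynomial has degree 2.

2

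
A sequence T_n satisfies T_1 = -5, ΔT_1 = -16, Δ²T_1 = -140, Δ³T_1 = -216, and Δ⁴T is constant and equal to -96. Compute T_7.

Build the table forward from the leading diagonal:
Δ⁴: -96  -96  -96  -96  -96  -96  -96
Δ³: -216  -312  -408  -504  -600  -696  -792
Δ²: -140  -356  -668  -1076  -1580  -2180  -2876
Δ: -16  -156  -512  -1180  -2256  -3836  -6016
T: -5  -21  -177  -689  -1869  -4125  -7961

-7961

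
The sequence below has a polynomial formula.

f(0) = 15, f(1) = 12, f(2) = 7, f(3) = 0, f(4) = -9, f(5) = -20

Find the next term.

-3, -5, -7, -9, -11
-2, -2, -2, -2
Constant second difference = -2, so extend:
-11 − 2 = -13;  -20 − 13 = -33

-33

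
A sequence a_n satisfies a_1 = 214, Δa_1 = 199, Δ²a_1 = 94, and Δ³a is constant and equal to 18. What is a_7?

3178

Build the table forward from the leading diagonal:
Third differences: 18, 18, 18, 18, 18, 18, 18
Second differences: 94, 112, 130, 148, 166, 184, 202
First differences: 199, 293, 405, 535, 683, 849, 1033
a: 214, 413, 706, 1111, 1646, 2329, 3178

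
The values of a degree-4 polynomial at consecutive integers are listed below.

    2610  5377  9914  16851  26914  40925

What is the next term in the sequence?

First differences: 2767, 4537, 6937, 10063, 14011
Second differences: 1770, 2400, 3126, 3948
Third differences: 630, 726, 822
Fourth differences: 96, 96
Fourth differences constant at 96.
822 + 96 = 918;  3948 + 918 = 4866;  14011 + 4866 = 18877;  40925 + 18877 = 59802

59802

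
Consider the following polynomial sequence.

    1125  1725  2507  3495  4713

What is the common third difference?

First differences: 600, 782, 988, 1218
Second differences: 182, 206, 230
Third differences: 24, 24

24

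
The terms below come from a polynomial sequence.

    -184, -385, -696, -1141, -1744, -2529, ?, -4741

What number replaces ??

Using the first 6 terms:
First differences: -201  -311  -445  -603  -785
Second differences: -110  -134  -158  -182
Third differences: -24  -24  -24
Constant third difference = -24.
Extend forward: -182 − 24 = -206;  -785 − 206 = -991;  -2529 − 991 = -3520

-3520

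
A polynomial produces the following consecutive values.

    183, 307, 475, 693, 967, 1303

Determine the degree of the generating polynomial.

Δ: 124, 168, 218, 274, 336
Δ²: 44, 50, 56, 62
Δ³: 6, 6, 6
The third differences are constant, so the polynomial has degree 3.

3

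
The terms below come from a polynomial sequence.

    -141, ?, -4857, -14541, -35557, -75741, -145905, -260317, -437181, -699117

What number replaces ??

-1165

Using the last 8 terms:
First differences: -9684  -21016  -40184  -70164  -114412  -176864  -261936
Second differences: -11332  -19168  -29980  -44248  -62452  -85072
Third differences: -7836  -10812  -14268  -18204  -22620
Fourth differences: -2976  -3456  -3936  -4416
Fifth differences: -480  -480  -480
Constant fifth difference = -480.
Extend backward: -2976 + 480 = -2496;  -7836 + 2496 = -5340;  -11332 + 5340 = -5992;  -9684 + 5992 = -3692;  -4857 + 3692 = -1165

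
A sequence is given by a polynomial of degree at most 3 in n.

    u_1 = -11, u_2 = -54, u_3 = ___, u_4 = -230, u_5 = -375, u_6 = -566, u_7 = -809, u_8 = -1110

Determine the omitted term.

Using the last 5 terms:
-145, -191, -243, -301
-46, -52, -58
-6, -6
Constant third difference = -6.
Extend backward: -46 + 6 = -40;  -145 + 40 = -105;  -230 + 105 = -125

-125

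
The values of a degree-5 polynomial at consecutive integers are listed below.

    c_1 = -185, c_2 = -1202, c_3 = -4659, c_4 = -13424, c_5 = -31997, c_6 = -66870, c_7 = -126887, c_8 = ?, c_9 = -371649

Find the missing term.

Using the first 7 terms:
-1017  -3457  -8765  -18573  -34873  -60017
-2440  -5308  -9808  -16300  -25144
-2868  -4500  -6492  -8844
-1632  -1992  -2352
-360  -360
Constant fifth difference = -360.
Extend forward: -2352 − 360 = -2712;  -8844 − 2712 = -11556;  -25144 − 11556 = -36700;  -60017 − 36700 = -96717;  -126887 − 96717 = -223604

-223604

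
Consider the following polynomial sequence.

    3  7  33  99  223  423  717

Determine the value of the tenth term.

D1: 4, 26, 66, 124, 200, 294
D2: 22, 40, 58, 76, 94
D3: 18, 18, 18, 18
Third differences constant at 18.
94 + 18 = 112;  294 + 112 = 406;  717 + 406 = 1123
112 + 18 = 130;  406 + 130 = 536;  1123 + 536 = 1659
130 + 18 = 148;  536 + 148 = 684;  1659 + 684 = 2343

2343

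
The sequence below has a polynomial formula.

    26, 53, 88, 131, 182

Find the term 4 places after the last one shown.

466

27, 35, 43, 51
8, 8, 8
Second differences constant at 8.
51 + 8 = 59;  182 + 59 = 241
59 + 8 = 67;  241 + 67 = 308
67 + 8 = 75;  308 + 75 = 383
75 + 8 = 83;  383 + 83 = 466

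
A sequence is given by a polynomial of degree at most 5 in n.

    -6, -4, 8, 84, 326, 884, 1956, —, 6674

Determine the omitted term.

Using the first 7 terms:
First differences: 2  12  76  242  558  1072
Second differences: 10  64  166  316  514
Third differences: 54  102  150  198
Fourth differences: 48  48  48
Constant fourth difference = 48.
Extend forward: 198 + 48 = 246;  514 + 246 = 760;  1072 + 760 = 1832;  1956 + 1832 = 3788

3788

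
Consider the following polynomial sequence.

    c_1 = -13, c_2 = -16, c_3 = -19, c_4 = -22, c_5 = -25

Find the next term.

-28

Δ: -3, -3, -3, -3
Constant first difference = -3, so extend:
-25 − 3 = -28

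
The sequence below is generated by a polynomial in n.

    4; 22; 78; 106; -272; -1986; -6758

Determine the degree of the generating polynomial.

5

18, 56, 28, -378, -1714, -4772
38, -28, -406, -1336, -3058
-66, -378, -930, -1722
-312, -552, -792
-240, -240
The fifth differences are constant, so the polynomial has degree 5.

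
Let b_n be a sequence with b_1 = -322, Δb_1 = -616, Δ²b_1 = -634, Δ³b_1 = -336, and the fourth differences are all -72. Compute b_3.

-2188

Build the table forward from the leading diagonal:
D4: -72, -72, -72
D3: -336, -408, -480
D2: -634, -970, -1378
D1: -616, -1250, -2220
b: -322, -938, -2188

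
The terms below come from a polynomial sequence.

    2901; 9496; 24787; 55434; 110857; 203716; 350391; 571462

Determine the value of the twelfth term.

2785186

D1: 6595  15291  30647  55423  92859  146675  221071
D2: 8696  15356  24776  37436  53816  74396
D3: 6660  9420  12660  16380  20580
D4: 2760  3240  3720  4200
D5: 480  480  480
Fifth differences constant at 480.
4200 + 480 = 4680;  20580 + 4680 = 25260;  74396 + 25260 = 99656;  221071 + 99656 = 320727;  571462 + 320727 = 892189
4680 + 480 = 5160;  25260 + 5160 = 30420;  99656 + 30420 = 130076;  320727 + 130076 = 450803;  892189 + 450803 = 1342992
5160 + 480 = 5640;  30420 + 5640 = 36060;  130076 + 36060 = 166136;  450803 + 166136 = 616939;  1342992 + 616939 = 1959931
5640 + 480 = 6120;  36060 + 6120 = 42180;  166136 + 42180 = 208316;  616939 + 208316 = 825255;  1959931 + 825255 = 2785186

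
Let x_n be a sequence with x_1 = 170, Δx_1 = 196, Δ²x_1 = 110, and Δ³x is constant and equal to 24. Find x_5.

Build the table forward from the leading diagonal:
D3: 24  24  24  24  24
D2: 110  134  158  182  206
D1: 196  306  440  598  780
x: 170  366  672  1112  1710

1710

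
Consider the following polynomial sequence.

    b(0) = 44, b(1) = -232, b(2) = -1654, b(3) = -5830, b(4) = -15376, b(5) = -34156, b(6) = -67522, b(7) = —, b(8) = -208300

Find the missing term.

-122554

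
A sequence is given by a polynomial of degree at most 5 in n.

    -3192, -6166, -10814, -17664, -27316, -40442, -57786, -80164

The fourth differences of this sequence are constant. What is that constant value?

-72

D1: -2974, -4648, -6850, -9652, -13126, -17344, -22378
D2: -1674, -2202, -2802, -3474, -4218, -5034
D3: -528, -600, -672, -744, -816
D4: -72, -72, -72, -72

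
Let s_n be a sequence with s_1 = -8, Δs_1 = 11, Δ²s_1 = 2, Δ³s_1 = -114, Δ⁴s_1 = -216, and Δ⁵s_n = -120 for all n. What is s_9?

-28088

Build the table forward from the leading diagonal:
Δ⁵: -120, -120, -120, -120, -120, -120, -120, -120, -120
Δ⁴: -216, -336, -456, -576, -696, -816, -936, -1056, -1176
Δ³: -114, -330, -666, -1122, -1698, -2394, -3210, -4146, -5202
Δ²: 2, -112, -442, -1108, -2230, -3928, -6322, -9532, -13678
Δ: 11, 13, -99, -541, -1649, -3879, -7807, -14129, -23661
s: -8, 3, 16, -83, -624, -2273, -6152, -13959, -28088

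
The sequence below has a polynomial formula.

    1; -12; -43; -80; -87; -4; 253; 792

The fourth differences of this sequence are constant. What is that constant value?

D1: -13, -31, -37, -7, 83, 257, 539
D2: -18, -6, 30, 90, 174, 282
D3: 12, 36, 60, 84, 108
D4: 24, 24, 24, 24

24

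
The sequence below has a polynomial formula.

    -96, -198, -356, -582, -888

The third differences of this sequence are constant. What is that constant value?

Δ: -102, -158, -226, -306
Δ²: -56, -68, -80
Δ³: -12, -12

-12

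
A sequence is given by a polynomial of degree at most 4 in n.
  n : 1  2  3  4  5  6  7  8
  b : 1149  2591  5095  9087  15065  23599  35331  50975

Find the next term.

Δ: 1442 , 2504 , 3992 , 5978 , 8534 , 11732 , 15644
Δ²: 1062 , 1488 , 1986 , 2556 , 3198 , 3912
Δ³: 426 , 498 , 570 , 642 , 714
Δ⁴: 72 , 72 , 72 , 72
The fourth differences are constant (72).
714 + 72 = 786;  3912 + 786 = 4698;  15644 + 4698 = 20342;  50975 + 20342 = 71317

71317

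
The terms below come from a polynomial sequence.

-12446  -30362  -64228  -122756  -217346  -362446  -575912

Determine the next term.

-879368

First differences: -17916  -33866  -58528  -94590  -145100  -213466
Second differences: -15950  -24662  -36062  -50510  -68366
Third differences: -8712  -11400  -14448  -17856
Fourth differences: -2688  -3048  -3408
Fifth differences: -360  -360
The fifth differences are constant (-360).
-3408 − 360 = -3768;  -17856 − 3768 = -21624;  -68366 − 21624 = -89990;  -213466 − 89990 = -303456;  -575912 − 303456 = -879368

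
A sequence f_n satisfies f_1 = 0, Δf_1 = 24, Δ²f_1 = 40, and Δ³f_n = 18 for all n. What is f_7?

1104

Build the table forward from the leading diagonal:
D3: 18, 18, 18, 18, 18, 18, 18
D2: 40, 58, 76, 94, 112, 130, 148
D1: 24, 64, 122, 198, 292, 404, 534
f: 0, 24, 88, 210, 408, 700, 1104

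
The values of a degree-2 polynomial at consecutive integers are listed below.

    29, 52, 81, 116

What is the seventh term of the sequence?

257

23, 29, 35
6, 6
Constant second difference = 6, so extend:
35 + 6 = 41;  116 + 41 = 157
41 + 6 = 47;  157 + 47 = 204
47 + 6 = 53;  204 + 53 = 257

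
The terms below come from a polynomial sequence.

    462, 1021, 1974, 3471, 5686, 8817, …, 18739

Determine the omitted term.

13086

Using the first 6 terms:
First differences: 559  953  1497  2215  3131
Second differences: 394  544  718  916
Third differences: 150  174  198
Fourth differences: 24  24
Constant fourth difference = 24.
Extend forward: 198 + 24 = 222;  916 + 222 = 1138;  3131 + 1138 = 4269;  8817 + 4269 = 13086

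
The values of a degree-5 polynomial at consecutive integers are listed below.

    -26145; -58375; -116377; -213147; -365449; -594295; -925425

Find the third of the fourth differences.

-4728

D1: -32230, -58002, -96770, -152302, -228846, -331130
D2: -25772, -38768, -55532, -76544, -102284
D3: -12996, -16764, -21012, -25740
D4: -3768, -4248, -4728
D5: -480, -480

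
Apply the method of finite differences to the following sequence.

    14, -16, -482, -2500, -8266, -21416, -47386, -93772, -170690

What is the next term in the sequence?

D1: -30 , -466 , -2018 , -5766 , -13150 , -25970 , -46386 , -76918
D2: -436 , -1552 , -3748 , -7384 , -12820 , -20416 , -30532
D3: -1116 , -2196 , -3636 , -5436 , -7596 , -10116
D4: -1080 , -1440 , -1800 , -2160 , -2520
D5: -360 , -360 , -360 , -360
Constant fifth difference = -360, so extend:
-2520 − 360 = -2880;  -10116 − 2880 = -12996;  -30532 − 12996 = -43528;  -76918 − 43528 = -120446;  -170690 − 120446 = -291136

-291136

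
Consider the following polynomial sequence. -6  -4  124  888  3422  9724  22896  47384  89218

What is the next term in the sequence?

First differences: 2, 128, 764, 2534, 6302, 13172, 24488, 41834
Second differences: 126, 636, 1770, 3768, 6870, 11316, 17346
Third differences: 510, 1134, 1998, 3102, 4446, 6030
Fourth differences: 624, 864, 1104, 1344, 1584
Fifth differences: 240, 240, 240, 240
Constant fifth difference = 240, so extend:
1584 + 240 = 1824;  6030 + 1824 = 7854;  17346 + 7854 = 25200;  41834 + 25200 = 67034;  89218 + 67034 = 156252

156252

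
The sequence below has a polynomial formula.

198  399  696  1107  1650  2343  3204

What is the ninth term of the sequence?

First differences: 201, 297, 411, 543, 693, 861
Second differences: 96, 114, 132, 150, 168
Third differences: 18, 18, 18, 18
Constant third difference = 18, so extend:
168 + 18 = 186;  861 + 186 = 1047;  3204 + 1047 = 4251
186 + 18 = 204;  1047 + 204 = 1251;  4251 + 1251 = 5502

5502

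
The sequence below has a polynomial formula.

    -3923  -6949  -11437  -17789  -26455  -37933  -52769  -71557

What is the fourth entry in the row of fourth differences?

-48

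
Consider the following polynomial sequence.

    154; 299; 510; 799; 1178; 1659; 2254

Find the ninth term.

3834

145 , 211 , 289 , 379 , 481 , 595
66 , 78 , 90 , 102 , 114
12 , 12 , 12 , 12
The third differences are constant (12).
114 + 12 = 126;  595 + 126 = 721;  2254 + 721 = 2975
126 + 12 = 138;  721 + 138 = 859;  2975 + 859 = 3834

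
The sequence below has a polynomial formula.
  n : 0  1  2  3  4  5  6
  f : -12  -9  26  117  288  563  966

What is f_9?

First differences: 3  35  91  171  275  403
Second differences: 32  56  80  104  128
Third differences: 24  24  24  24
Constant third difference = 24, so extend:
128 + 24 = 152;  403 + 152 = 555;  966 + 555 = 1521
152 + 24 = 176;  555 + 176 = 731;  1521 + 731 = 2252
176 + 24 = 200;  731 + 200 = 931;  2252 + 931 = 3183

3183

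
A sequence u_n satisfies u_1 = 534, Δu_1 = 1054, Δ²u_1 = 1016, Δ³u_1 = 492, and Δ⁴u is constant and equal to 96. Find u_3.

3658

Build the table forward from the leading diagonal:
Fourth differences: 96  96  96
Third differences: 492  588  684
Second differences: 1016  1508  2096
First differences: 1054  2070  3578
u: 534  1588  3658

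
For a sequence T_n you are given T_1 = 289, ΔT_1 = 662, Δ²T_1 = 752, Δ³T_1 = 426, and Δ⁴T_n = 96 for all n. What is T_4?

4957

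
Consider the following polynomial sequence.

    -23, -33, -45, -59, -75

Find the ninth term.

-159

Δ: -10 , -12 , -14 , -16
Δ²: -2 , -2 , -2
The second differences are constant (-2).
-16 − 2 = -18;  -75 − 18 = -93
-18 − 2 = -20;  -93 − 20 = -113
-20 − 2 = -22;  -113 − 22 = -135
-22 − 2 = -24;  -135 − 24 = -159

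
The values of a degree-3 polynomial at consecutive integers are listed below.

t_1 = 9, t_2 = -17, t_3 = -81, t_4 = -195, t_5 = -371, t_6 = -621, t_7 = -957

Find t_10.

D1: -26  -64  -114  -176  -250  -336
D2: -38  -50  -62  -74  -86
D3: -12  -12  -12  -12
The third differences are constant (-12).
-86 − 12 = -98;  -336 − 98 = -434;  -957 − 434 = -1391
-98 − 12 = -110;  -434 − 110 = -544;  -1391 − 544 = -1935
-110 − 12 = -122;  -544 − 122 = -666;  -1935 − 666 = -2601

-2601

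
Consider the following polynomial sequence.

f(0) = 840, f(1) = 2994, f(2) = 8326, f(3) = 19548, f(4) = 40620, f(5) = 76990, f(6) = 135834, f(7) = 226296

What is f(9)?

549930

D1: 2154  5332  11222  21072  36370  58844  90462
D2: 3178  5890  9850  15298  22474  31618
D3: 2712  3960  5448  7176  9144
D4: 1248  1488  1728  1968
D5: 240  240  240
Fifth differences constant at 240.
1968 + 240 = 2208;  9144 + 2208 = 11352;  31618 + 11352 = 42970;  90462 + 42970 = 133432;  226296 + 133432 = 359728
2208 + 240 = 2448;  11352 + 2448 = 13800;  42970 + 13800 = 56770;  133432 + 56770 = 190202;  359728 + 190202 = 549930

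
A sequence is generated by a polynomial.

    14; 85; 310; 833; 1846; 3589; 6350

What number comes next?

First differences: 71, 225, 523, 1013, 1743, 2761
Second differences: 154, 298, 490, 730, 1018
Third differences: 144, 192, 240, 288
Fourth differences: 48, 48, 48
Constant fourth difference = 48, so extend:
288 + 48 = 336;  1018 + 336 = 1354;  2761 + 1354 = 4115;  6350 + 4115 = 10465

10465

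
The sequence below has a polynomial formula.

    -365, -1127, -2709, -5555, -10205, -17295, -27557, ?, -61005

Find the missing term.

-41819

Using the first 7 terms:
D1: -762  -1582  -2846  -4650  -7090  -10262
D2: -820  -1264  -1804  -2440  -3172
D3: -444  -540  -636  -732
D4: -96  -96  -96
Constant fourth difference = -96.
Extend forward: -732 − 96 = -828;  -3172 − 828 = -4000;  -10262 − 4000 = -14262;  -27557 − 14262 = -41819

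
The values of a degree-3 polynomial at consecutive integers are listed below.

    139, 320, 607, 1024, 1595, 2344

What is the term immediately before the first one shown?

40

First differences: 181  287  417  571  749
Second differences: 106  130  154  178
Third differences: 24  24  24
The third differences are constant at 24.
Work back: 106 − 24 = 82;  181 − 82 = 99;  139 − 99 = 40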